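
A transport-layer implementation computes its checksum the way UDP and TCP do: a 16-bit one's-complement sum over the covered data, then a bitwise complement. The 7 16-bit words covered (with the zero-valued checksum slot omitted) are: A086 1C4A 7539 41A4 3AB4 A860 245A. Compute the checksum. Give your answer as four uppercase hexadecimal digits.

One's-complement addition (fold any carry out of bit 15 back into bit 0):
  0xA086 + 0x1C4A = 0x0BCD0
  0xBCD0 + 0x7539 = 0x13209 → wrap carry → 0x320A
  0x320A + 0x41A4 = 0x073AE
  0x73AE + 0x3AB4 = 0x0AE62
  0xAE62 + 0xA860 = 0x156C2 → wrap carry → 0x56C3
  0x56C3 + 0x245A = 0x07B1D
One's-complement sum = 0x7B1D.
Checksum = ~0x7B1D & 0xFFFF = 0x84E2.

84E2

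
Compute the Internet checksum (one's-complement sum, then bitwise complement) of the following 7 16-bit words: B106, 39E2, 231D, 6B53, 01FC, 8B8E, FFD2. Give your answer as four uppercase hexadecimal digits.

One's-complement addition (fold any carry out of bit 15 back into bit 0):
  0xB106 + 0x39E2 = 0x0EAE8
  0xEAE8 + 0x231D = 0x10E05 → wrap carry → 0x0E06
  0x0E06 + 0x6B53 = 0x07959
  0x7959 + 0x01FC = 0x07B55
  0x7B55 + 0x8B8E = 0x106E3 → wrap carry → 0x06E4
  0x06E4 + 0xFFD2 = 0x106B6 → wrap carry → 0x06B7
One's-complement sum = 0x06B7.
Checksum = ~0x06B7 & 0xFFFF = 0xF948.

F948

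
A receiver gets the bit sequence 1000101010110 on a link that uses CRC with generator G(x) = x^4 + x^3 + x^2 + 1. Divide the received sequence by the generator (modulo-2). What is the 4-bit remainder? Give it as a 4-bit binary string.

Modulo-2 division of 1000101010110 by 11101:
  pos 0: 10001 XOR 11101 = 01100
  pos 1: 11000 XOR 11101 = 00101
  pos 3: 10110 XOR 11101 = 01011
  pos 4: 10111 XOR 11101 = 01010
  pos 5: 10100 XOR 11101 = 01001
  pos 6: 10011 XOR 11101 = 01110
  pos 7: 11101 XOR 11101 = 00000
Remainder = 0000 (zero — the frame passes the CRC check).

0000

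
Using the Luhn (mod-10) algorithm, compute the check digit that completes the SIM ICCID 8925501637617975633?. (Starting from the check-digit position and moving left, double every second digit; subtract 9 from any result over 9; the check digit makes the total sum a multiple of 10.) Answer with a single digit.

3

Partial digits right→left: 3 3 6 5 7 9 7 1 6 7 3 6 1 0 5 5 2 9 8
Double every second digit counting from the check-digit position (so the 1st, 3rd, 5th, ... of the partial from the right).
  doubled (with −9 where >9): 6 3 5 5 3 6 2 1 4 7 → sum 42
  kept as-is: 3 5 9 1 7 6 0 5 9 → sum 45
Total = 42 + 45 = 87.
Check digit = (10 − (87 mod 10)) mod 10 = 3.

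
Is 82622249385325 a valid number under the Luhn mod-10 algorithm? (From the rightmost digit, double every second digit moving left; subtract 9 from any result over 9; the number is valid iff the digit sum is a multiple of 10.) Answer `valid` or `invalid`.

invalid

From the right, keep odd positions and double even positions (subtract 9 from any doubled value over 9):
  doubled (positions 2,4,...): 4 1 6 8 4 3 7 → sum 33
  kept (positions 1,3,...): 5 3 8 9 2 2 2 → sum 31
Total = 64.
64 mod 10 = 4, so the number is invalid.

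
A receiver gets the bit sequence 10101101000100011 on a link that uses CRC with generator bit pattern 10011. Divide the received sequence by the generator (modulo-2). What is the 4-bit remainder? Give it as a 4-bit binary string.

0101

Modulo-2 division of 10101101000100011 by 10011:
  pos 0: 10101 XOR 10011 = 00110
  pos 2: 11010 XOR 10011 = 01001
  pos 3: 10011 XOR 10011 = 00000
  pos 11: 10001 XOR 10011 = 00010
Remainder = 0101 (nonzero — an error is detected).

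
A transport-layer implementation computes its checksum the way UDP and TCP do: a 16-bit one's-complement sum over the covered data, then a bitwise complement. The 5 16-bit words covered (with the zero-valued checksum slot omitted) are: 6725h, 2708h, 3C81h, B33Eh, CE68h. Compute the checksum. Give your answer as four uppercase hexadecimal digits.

One's-complement addition (fold any carry out of bit 15 back into bit 0):
  0x6725 + 0x2708 = 0x08E2D
  0x8E2D + 0x3C81 = 0x0CAAE
  0xCAAE + 0xB33E = 0x17DEC → wrap carry → 0x7DED
  0x7DED + 0xCE68 = 0x14C55 → wrap carry → 0x4C56
One's-complement sum = 0x4C56.
Checksum = ~0x4C56 & 0xFFFF = 0xB3A9.

B3A9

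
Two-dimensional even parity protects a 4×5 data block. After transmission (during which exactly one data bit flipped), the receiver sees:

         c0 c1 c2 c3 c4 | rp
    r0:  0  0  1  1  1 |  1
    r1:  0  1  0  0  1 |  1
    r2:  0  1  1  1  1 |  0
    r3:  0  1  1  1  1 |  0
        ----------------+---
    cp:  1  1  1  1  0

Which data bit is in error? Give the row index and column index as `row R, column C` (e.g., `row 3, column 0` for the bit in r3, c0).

Recompute each row's even parity and compare to rp:
  r0: data parity 1, sent rp 1 → ok
  r1: data parity 0, sent rp 1 → mismatch
  r2: data parity 0, sent rp 0 → ok
  r3: data parity 0, sent rp 0 → ok
Recompute each column's even parity and compare to cp:
  c0: data parity 0, sent cp 1 → mismatch
  c1: data parity 1, sent cp 1 → ok
  c2: data parity 1, sent cp 1 → ok
  c3: data parity 1, sent cp 1 → ok
  c4: data parity 0, sent cp 0 → ok
Exactly one row (r1) and one column (c0) fail → the flipped bit is at their intersection.

row 1, column 0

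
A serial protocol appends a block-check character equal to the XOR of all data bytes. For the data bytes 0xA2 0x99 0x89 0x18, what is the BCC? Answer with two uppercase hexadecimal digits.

XOR the bytes together:
  start with 0xA2
  0xA2 ⊕ 0x99 = 0x3B
  0x3B ⊕ 0x89 = 0xB2
  0xB2 ⊕ 0x18 = 0xAA

AA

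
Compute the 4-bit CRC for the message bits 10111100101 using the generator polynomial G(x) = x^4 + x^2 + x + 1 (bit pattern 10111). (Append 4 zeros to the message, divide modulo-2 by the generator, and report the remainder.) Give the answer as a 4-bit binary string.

Append 4 zeros: 101111001010000. Divide by 10111 (XOR where the leading bit is 1):
  pos 0: 10111 XOR 10111 = 00000
  pos 5: 10010 XOR 10111 = 00101
  pos 7: 10110 XOR 10111 = 00001
Remainder (last 4 bits) = 1000. This is the CRC / FCS.

1000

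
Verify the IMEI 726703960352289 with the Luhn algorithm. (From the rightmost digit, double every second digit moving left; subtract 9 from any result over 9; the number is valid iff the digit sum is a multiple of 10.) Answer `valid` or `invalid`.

From the right, keep odd positions and double even positions (subtract 9 from any doubled value over 9):
  doubled (positions 2,4,...): 7 4 6 3 6 5 4 → sum 35
  kept (positions 1,3,...): 9 2 5 0 9 0 6 7 → sum 38
Total = 73.
73 mod 10 = 3, so the number is invalid.

invalid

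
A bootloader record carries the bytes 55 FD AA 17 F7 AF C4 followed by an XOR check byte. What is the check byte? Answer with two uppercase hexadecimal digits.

89

XOR the bytes together:
  start with 0x55
  0x55 ⊕ 0xFD = 0xA8
  0xA8 ⊕ 0xAA = 0x02
  0x02 ⊕ 0x17 = 0x15
  0x15 ⊕ 0xF7 = 0xE2
  0xE2 ⊕ 0xAF = 0x4D
  0x4D ⊕ 0xC4 = 0x89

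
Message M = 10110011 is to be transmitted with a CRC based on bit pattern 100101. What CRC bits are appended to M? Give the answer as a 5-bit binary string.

01010

Append 5 zeros: 1011001100000. Divide by 100101 (XOR where the leading bit is 1):
  pos 0: 101100 XOR 100101 = 001001
  pos 2: 100111 XOR 100101 = 000010
  pos 6: 100000 XOR 100101 = 000101
Remainder (last 5 bits) = 01010. This is the CRC / FCS.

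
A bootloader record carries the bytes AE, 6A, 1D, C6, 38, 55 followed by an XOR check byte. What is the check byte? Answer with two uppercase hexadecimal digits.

XOR the bytes together:
  start with 0xAE
  0xAE ⊕ 0x6A = 0xC4
  0xC4 ⊕ 0x1D = 0xD9
  0xD9 ⊕ 0xC6 = 0x1F
  0x1F ⊕ 0x38 = 0x27
  0x27 ⊕ 0x55 = 0x72

72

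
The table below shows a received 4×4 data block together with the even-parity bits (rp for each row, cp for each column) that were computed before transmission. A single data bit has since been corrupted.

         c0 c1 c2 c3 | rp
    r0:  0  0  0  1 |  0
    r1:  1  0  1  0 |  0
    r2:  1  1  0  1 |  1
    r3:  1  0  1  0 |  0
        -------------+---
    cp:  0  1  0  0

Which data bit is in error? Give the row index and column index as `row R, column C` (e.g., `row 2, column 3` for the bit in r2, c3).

row 0, column 0

Recompute each row's even parity and compare to rp:
  r0: data parity 1, sent rp 0 → mismatch
  r1: data parity 0, sent rp 0 → ok
  r2: data parity 1, sent rp 1 → ok
  r3: data parity 0, sent rp 0 → ok
Recompute each column's even parity and compare to cp:
  c0: data parity 1, sent cp 0 → mismatch
  c1: data parity 1, sent cp 1 → ok
  c2: data parity 0, sent cp 0 → ok
  c3: data parity 0, sent cp 0 → ok
Exactly one row (r0) and one column (c0) fail → the flipped bit is at their intersection.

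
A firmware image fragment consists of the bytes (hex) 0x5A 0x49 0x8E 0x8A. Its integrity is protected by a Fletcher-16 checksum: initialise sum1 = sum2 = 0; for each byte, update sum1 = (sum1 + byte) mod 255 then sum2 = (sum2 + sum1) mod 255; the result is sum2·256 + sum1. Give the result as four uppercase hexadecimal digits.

Running sums (mod 255):
  after byte 0 (0x5A): sum1=90, sum2=90
  after byte 1 (0x49): sum1=163, sum2=253
  after byte 2 (0x8E): sum1=50, sum2=48
  after byte 3 (0x8A): sum1=188, sum2=236
Checksum = sum2·256 + sum1 = 236·256 + 188 = 60604 = 0xECBC.

ECBC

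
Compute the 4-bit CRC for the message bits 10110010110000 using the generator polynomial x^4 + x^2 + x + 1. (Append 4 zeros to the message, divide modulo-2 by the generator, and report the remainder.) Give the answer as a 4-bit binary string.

Append 4 zeros: 101100101100000000. Divide by 10111 (XOR where the leading bit is 1):
  pos 0: 10110 XOR 10111 = 00001
  pos 4: 10101 XOR 10111 = 00010
  pos 7: 10100 XOR 10111 = 00011
  pos 10: 11000 XOR 10111 = 01111
  pos 11: 11110 XOR 10111 = 01001
  pos 12: 10010 XOR 10111 = 00101
Remainder (last 4 bits) = 1010. This is the CRC / FCS.

1010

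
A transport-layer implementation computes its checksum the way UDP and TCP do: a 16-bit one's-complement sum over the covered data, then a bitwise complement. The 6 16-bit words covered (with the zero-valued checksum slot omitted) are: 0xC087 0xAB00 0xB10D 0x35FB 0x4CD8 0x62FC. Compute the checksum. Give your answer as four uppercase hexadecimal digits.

One's-complement addition (fold any carry out of bit 15 back into bit 0):
  0xC087 + 0xAB00 = 0x16B87 → wrap carry → 0x6B88
  0x6B88 + 0xB10D = 0x11C95 → wrap carry → 0x1C96
  0x1C96 + 0x35FB = 0x05291
  0x5291 + 0x4CD8 = 0x09F69
  0x9F69 + 0x62FC = 0x10265 → wrap carry → 0x0266
One's-complement sum = 0x0266.
Checksum = ~0x0266 & 0xFFFF = 0xFD99.

FD99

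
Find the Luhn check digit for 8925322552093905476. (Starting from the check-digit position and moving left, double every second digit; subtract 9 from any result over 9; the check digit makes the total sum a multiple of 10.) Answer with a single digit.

8

Partial digits right→left: 6 7 4 5 0 9 3 9 0 2 5 5 2 2 3 5 2 9 8
Double every second digit counting from the check-digit position (so the 1st, 3rd, 5th, ... of the partial from the right).
  doubled (with −9 where >9): 3 8 0 6 0 1 4 6 4 7 → sum 39
  kept as-is: 7 5 9 9 2 5 2 5 9 → sum 53
Total = 39 + 53 = 92.
Check digit = (10 − (92 mod 10)) mod 10 = 8.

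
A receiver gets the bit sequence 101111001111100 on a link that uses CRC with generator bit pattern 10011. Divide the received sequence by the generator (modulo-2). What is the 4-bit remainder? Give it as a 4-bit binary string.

Modulo-2 division of 101111001111100 by 10011:
  pos 0: 10111 XOR 10011 = 00100
  pos 2: 10010 XOR 10011 = 00001
  pos 6: 10111 XOR 10011 = 00100
  pos 8: 10011 XOR 10011 = 00000
Remainder = 0000 (zero — the frame passes the CRC check).

0000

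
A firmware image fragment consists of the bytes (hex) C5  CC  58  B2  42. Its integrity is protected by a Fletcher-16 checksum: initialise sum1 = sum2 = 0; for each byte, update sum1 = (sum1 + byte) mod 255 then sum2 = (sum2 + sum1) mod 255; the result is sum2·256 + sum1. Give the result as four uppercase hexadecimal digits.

C0DF

Running sums (mod 255):
  after byte 0 (C5): sum1=197, sum2=197
  after byte 1 (CC): sum1=146, sum2=88
  after byte 2 (58): sum1=234, sum2=67
  after byte 3 (B2): sum1=157, sum2=224
  after byte 4 (42): sum1=223, sum2=192
Checksum = sum2·256 + sum1 = 192·256 + 223 = 49375 = 0xC0DF.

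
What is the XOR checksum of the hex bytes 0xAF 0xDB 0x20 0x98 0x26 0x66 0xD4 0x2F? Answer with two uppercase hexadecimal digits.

77

XOR the bytes together:
  start with 0xAF
  0xAF ⊕ 0xDB = 0x74
  0x74 ⊕ 0x20 = 0x54
  0x54 ⊕ 0x98 = 0xCC
  0xCC ⊕ 0x26 = 0xEA
  0xEA ⊕ 0x66 = 0x8C
  0x8C ⊕ 0xD4 = 0x58
  0x58 ⊕ 0x2F = 0x77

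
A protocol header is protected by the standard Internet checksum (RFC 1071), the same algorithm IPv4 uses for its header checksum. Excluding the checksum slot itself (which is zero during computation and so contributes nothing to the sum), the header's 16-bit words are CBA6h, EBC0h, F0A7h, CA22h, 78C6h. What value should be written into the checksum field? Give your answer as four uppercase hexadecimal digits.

1507

One's-complement addition (fold any carry out of bit 15 back into bit 0):
  0xCBA6 + 0xEBC0 = 0x1B766 → wrap carry → 0xB767
  0xB767 + 0xF0A7 = 0x1A80E → wrap carry → 0xA80F
  0xA80F + 0xCA22 = 0x17231 → wrap carry → 0x7232
  0x7232 + 0x78C6 = 0x0EAF8
One's-complement sum = 0xEAF8.
Checksum = ~0xEAF8 & 0xFFFF = 0x1507.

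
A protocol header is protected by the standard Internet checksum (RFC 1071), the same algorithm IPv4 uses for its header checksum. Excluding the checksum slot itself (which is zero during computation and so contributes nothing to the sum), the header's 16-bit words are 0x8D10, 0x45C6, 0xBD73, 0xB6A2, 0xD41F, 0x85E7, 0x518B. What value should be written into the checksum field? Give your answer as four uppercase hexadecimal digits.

0D80

One's-complement addition (fold any carry out of bit 15 back into bit 0):
  0x8D10 + 0x45C6 = 0x0D2D6
  0xD2D6 + 0xBD73 = 0x19049 → wrap carry → 0x904A
  0x904A + 0xB6A2 = 0x146EC → wrap carry → 0x46ED
  0x46ED + 0xD41F = 0x11B0C → wrap carry → 0x1B0D
  0x1B0D + 0x85E7 = 0x0A0F4
  0xA0F4 + 0x518B = 0x0F27F
One's-complement sum = 0xF27F.
Checksum = ~0xF27F & 0xFFFF = 0x0D80.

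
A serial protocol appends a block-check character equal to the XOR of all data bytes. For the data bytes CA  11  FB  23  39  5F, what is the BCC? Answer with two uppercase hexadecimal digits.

XOR the bytes together:
  start with 0xCA
  0xCA ⊕ 0x11 = 0xDB
  0xDB ⊕ 0xFB = 0x20
  0x20 ⊕ 0x23 = 0x03
  0x03 ⊕ 0x39 = 0x3A
  0x3A ⊕ 0x5F = 0x65

65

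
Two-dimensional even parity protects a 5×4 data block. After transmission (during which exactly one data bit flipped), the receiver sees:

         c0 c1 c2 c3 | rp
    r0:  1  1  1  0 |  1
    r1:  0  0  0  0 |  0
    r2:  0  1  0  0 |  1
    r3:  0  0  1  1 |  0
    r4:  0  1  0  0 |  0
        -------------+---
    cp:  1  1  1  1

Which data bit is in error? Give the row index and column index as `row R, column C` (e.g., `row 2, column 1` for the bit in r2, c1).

Recompute each row's even parity and compare to rp:
  r0: data parity 1, sent rp 1 → ok
  r1: data parity 0, sent rp 0 → ok
  r2: data parity 1, sent rp 1 → ok
  r3: data parity 0, sent rp 0 → ok
  r4: data parity 1, sent rp 0 → mismatch
Recompute each column's even parity and compare to cp:
  c0: data parity 1, sent cp 1 → ok
  c1: data parity 1, sent cp 1 → ok
  c2: data parity 0, sent cp 1 → mismatch
  c3: data parity 1, sent cp 1 → ok
Exactly one row (r4) and one column (c2) fail → the flipped bit is at their intersection.

row 4, column 2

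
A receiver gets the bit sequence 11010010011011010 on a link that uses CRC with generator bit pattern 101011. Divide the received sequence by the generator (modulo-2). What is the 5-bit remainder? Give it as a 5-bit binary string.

Modulo-2 division of 11010010011011010 by 101011:
  pos 0: 110100 XOR 101011 = 011111
  pos 1: 111111 XOR 101011 = 010100
  pos 2: 101000 XOR 101011 = 000011
  pos 6: 110110 XOR 101011 = 011101
  pos 7: 111011 XOR 101011 = 010000
  pos 8: 100001 XOR 101011 = 001010
  pos 10: 101001 XOR 101011 = 000010
Remainder = 00100 (nonzero — an error is detected).

00100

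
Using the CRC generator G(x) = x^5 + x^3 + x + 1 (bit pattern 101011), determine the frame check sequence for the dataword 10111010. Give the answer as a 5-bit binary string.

Append 5 zeros: 1011101000000. Divide by 101011 (XOR where the leading bit is 1):
  pos 0: 101110 XOR 101011 = 000101
  pos 3: 101100 XOR 101011 = 000111
  pos 6: 111000 XOR 101011 = 010011
  pos 7: 100110 XOR 101011 = 001101
Remainder (last 5 bits) = 01101. This is the CRC / FCS.

01101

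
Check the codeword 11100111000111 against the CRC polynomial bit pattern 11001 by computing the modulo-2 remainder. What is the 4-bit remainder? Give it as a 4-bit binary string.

Modulo-2 division of 11100111000111 by 11001:
  pos 0: 11100 XOR 11001 = 00101
  pos 2: 10111 XOR 11001 = 01110
  pos 3: 11101 XOR 11001 = 00100
  pos 5: 10000 XOR 11001 = 01001
  pos 6: 10010 XOR 11001 = 01011
  pos 7: 10111 XOR 11001 = 01110
  pos 8: 11101 XOR 11001 = 00100
Remainder = 1001 (nonzero — an error is detected).

1001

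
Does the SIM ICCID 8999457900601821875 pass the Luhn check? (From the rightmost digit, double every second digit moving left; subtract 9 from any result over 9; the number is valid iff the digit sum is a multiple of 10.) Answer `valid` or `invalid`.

From the right, keep odd positions and double even positions (subtract 9 from any doubled value over 9):
  doubled (positions 2,4,...): 5 2 7 0 0 9 1 9 9 → sum 42
  kept (positions 1,3,...): 5 8 2 1 6 0 7 4 9 8 → sum 50
Total = 92.
92 mod 10 = 2, so the number is invalid.

invalid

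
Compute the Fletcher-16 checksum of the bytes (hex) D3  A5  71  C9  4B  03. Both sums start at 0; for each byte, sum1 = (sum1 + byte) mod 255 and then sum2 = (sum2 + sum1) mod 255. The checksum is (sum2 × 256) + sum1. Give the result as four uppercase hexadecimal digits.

Running sums (mod 255):
  after byte 0 (D3): sum1=211, sum2=211
  after byte 1 (A5): sum1=121, sum2=77
  after byte 2 (71): sum1=234, sum2=56
  after byte 3 (C9): sum1=180, sum2=236
  after byte 4 (4B): sum1=0, sum2=236
  after byte 5 (03): sum1=3, sum2=239
Checksum = sum2·256 + sum1 = 239·256 + 3 = 61187 = 0xEF03.

EF03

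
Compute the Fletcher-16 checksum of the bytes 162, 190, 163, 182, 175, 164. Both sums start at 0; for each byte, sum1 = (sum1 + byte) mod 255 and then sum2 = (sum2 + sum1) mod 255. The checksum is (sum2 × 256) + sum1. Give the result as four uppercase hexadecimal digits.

Running sums (mod 255):
  after byte 0 (162): sum1=162, sum2=162
  after byte 1 (190): sum1=97, sum2=4
  after byte 2 (163): sum1=5, sum2=9
  after byte 3 (182): sum1=187, sum2=196
  after byte 4 (175): sum1=107, sum2=48
  after byte 5 (164): sum1=16, sum2=64
Checksum = sum2·256 + sum1 = 64·256 + 16 = 16400 = 0x4010.

4010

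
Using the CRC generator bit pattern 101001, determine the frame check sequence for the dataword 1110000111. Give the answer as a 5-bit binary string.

11110

Append 5 zeros: 111000011100000. Divide by 101001 (XOR where the leading bit is 1):
  pos 0: 111000 XOR 101001 = 010001
  pos 1: 100010 XOR 101001 = 001011
  pos 3: 101111 XOR 101001 = 000110
  pos 6: 110100 XOR 101001 = 011101
  pos 7: 111010 XOR 101001 = 010011
  pos 8: 100110 XOR 101001 = 001111
Remainder (last 5 bits) = 11110. This is the CRC / FCS.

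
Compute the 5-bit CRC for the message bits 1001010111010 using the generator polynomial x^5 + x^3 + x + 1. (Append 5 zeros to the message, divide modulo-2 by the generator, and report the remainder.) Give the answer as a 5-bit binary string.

Append 5 zeros: 100101011101000000. Divide by 101011 (XOR where the leading bit is 1):
  pos 0: 100101 XOR 101011 = 001110
  pos 2: 111001 XOR 101011 = 010010
  pos 3: 100101 XOR 101011 = 001110
  pos 5: 111010 XOR 101011 = 010001
  pos 6: 100011 XOR 101011 = 001000
  pos 8: 100000 XOR 101011 = 001011
  pos 10: 101100 XOR 101011 = 000111
Remainder (last 5 bits) = 11100. This is the CRC / FCS.

11100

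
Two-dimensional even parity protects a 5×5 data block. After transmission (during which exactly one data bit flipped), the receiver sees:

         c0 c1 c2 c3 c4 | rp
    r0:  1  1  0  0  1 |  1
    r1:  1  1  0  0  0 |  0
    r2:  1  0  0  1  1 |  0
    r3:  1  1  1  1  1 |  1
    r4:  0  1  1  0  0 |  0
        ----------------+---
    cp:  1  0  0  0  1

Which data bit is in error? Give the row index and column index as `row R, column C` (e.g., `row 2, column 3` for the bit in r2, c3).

row 2, column 0

Recompute each row's even parity and compare to rp:
  r0: data parity 1, sent rp 1 → ok
  r1: data parity 0, sent rp 0 → ok
  r2: data parity 1, sent rp 0 → mismatch
  r3: data parity 1, sent rp 1 → ok
  r4: data parity 0, sent rp 0 → ok
Recompute each column's even parity and compare to cp:
  c0: data parity 0, sent cp 1 → mismatch
  c1: data parity 0, sent cp 0 → ok
  c2: data parity 0, sent cp 0 → ok
  c3: data parity 0, sent cp 0 → ok
  c4: data parity 1, sent cp 1 → ok
Exactly one row (r2) and one column (c0) fail → the flipped bit is at their intersection.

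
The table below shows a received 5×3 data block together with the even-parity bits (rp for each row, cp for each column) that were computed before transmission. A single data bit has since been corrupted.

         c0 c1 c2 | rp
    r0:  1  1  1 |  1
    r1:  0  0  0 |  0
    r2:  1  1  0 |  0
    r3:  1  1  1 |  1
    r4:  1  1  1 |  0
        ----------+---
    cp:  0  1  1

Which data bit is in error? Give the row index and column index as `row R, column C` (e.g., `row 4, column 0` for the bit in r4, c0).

row 4, column 1

Recompute each row's even parity and compare to rp:
  r0: data parity 1, sent rp 1 → ok
  r1: data parity 0, sent rp 0 → ok
  r2: data parity 0, sent rp 0 → ok
  r3: data parity 1, sent rp 1 → ok
  r4: data parity 1, sent rp 0 → mismatch
Recompute each column's even parity and compare to cp:
  c0: data parity 0, sent cp 0 → ok
  c1: data parity 0, sent cp 1 → mismatch
  c2: data parity 1, sent cp 1 → ok
Exactly one row (r4) and one column (c1) fail → the flipped bit is at their intersection.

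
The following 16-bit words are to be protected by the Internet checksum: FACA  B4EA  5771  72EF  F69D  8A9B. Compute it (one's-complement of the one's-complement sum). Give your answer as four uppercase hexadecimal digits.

One's-complement addition (fold any carry out of bit 15 back into bit 0):
  0xFACA + 0xB4EA = 0x1AFB4 → wrap carry → 0xAFB5
  0xAFB5 + 0x5771 = 0x10726 → wrap carry → 0x0727
  0x0727 + 0x72EF = 0x07A16
  0x7A16 + 0xF69D = 0x170B3 → wrap carry → 0x70B4
  0x70B4 + 0x8A9B = 0x0FB4F
One's-complement sum = 0xFB4F.
Checksum = ~0xFB4F & 0xFFFF = 0x04B0.

04B0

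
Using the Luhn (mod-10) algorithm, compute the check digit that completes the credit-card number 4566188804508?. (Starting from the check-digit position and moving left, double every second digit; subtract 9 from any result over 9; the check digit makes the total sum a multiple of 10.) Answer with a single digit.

1

Partial digits right→left: 8 0 5 4 0 8 8 8 1 6 6 5 4
Double every second digit counting from the check-digit position (so the 1st, 3rd, 5th, ... of the partial from the right).
  doubled (with −9 where >9): 7 1 0 7 2 3 8 → sum 28
  kept as-is: 0 4 8 8 6 5 → sum 31
Total = 28 + 31 = 59.
Check digit = (10 − (59 mod 10)) mod 10 = 1.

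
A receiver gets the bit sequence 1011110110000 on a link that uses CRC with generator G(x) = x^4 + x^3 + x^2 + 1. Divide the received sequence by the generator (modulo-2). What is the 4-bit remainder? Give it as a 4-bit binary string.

Modulo-2 division of 1011110110000 by 11101:
  pos 0: 10111 XOR 11101 = 01010
  pos 1: 10101 XOR 11101 = 01000
  pos 2: 10000 XOR 11101 = 01101
  pos 3: 11011 XOR 11101 = 00110
  pos 5: 11010 XOR 11101 = 00111
  pos 7: 11100 XOR 11101 = 00001
Remainder = 0010 (nonzero — an error is detected).

0010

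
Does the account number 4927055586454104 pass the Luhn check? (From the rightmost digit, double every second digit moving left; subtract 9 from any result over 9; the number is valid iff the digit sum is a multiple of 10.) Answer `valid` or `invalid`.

invalid

From the right, keep odd positions and double even positions (subtract 9 from any doubled value over 9):
  doubled (positions 2,4,...): 0 8 8 7 1 0 4 8 → sum 36
  kept (positions 1,3,...): 4 1 5 6 5 5 7 9 → sum 42
Total = 78.
78 mod 10 = 8, so the number is invalid.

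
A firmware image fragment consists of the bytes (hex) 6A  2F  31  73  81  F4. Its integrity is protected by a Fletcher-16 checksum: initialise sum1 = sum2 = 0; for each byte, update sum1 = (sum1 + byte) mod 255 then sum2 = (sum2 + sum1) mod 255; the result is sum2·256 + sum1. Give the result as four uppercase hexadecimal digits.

Running sums (mod 255):
  after byte 0 (6A): sum1=106, sum2=106
  after byte 1 (2F): sum1=153, sum2=4
  after byte 2 (31): sum1=202, sum2=206
  after byte 3 (73): sum1=62, sum2=13
  after byte 4 (81): sum1=191, sum2=204
  after byte 5 (F4): sum1=180, sum2=129
Checksum = sum2·256 + sum1 = 129·256 + 180 = 33204 = 0x81B4.

81B4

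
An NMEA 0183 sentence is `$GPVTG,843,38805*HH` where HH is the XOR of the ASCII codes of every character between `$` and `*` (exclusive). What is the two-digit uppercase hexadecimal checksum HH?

XOR the ASCII codes of the payload characters:
  'G' = 0x47 → acc = 0x47
  'P' = 0x50 → acc = 0x17
  'V' = 0x56 → acc = 0x41
  'T' = 0x54 → acc = 0x15
  'G' = 0x47 → acc = 0x52
  ',' = 0x2C → acc = 0x7E
  '8' = 0x38 → acc = 0x46
  '4' = 0x34 → acc = 0x72
  '3' = 0x33 → acc = 0x41
  ',' = 0x2C → acc = 0x6D
  '3' = 0x33 → acc = 0x5E
  '8' = 0x38 → acc = 0x66
  '8' = 0x38 → acc = 0x5E
  '0' = 0x30 → acc = 0x6E
  '5' = 0x35 → acc = 0x5B
Checksum = 0x5B.

5B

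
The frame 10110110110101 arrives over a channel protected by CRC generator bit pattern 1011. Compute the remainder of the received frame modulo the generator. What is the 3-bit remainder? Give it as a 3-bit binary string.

Modulo-2 division of 10110110110101 by 1011:
  pos 0: 1011 XOR 1011 = 0000
  pos 5: 1101 XOR 1011 = 0110
  pos 6: 1101 XOR 1011 = 0110
  pos 7: 1100 XOR 1011 = 0111
  pos 8: 1111 XOR 1011 = 0100
  pos 9: 1000 XOR 1011 = 0011
Remainder = 111 (nonzero — an error is detected).

111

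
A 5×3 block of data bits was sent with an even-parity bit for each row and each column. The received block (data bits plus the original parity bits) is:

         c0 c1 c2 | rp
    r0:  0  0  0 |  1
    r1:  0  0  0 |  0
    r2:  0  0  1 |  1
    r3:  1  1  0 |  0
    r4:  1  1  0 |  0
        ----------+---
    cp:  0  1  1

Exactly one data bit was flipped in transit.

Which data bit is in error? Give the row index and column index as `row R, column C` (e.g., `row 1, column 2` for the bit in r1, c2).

Recompute each row's even parity and compare to rp:
  r0: data parity 0, sent rp 1 → mismatch
  r1: data parity 0, sent rp 0 → ok
  r2: data parity 1, sent rp 1 → ok
  r3: data parity 0, sent rp 0 → ok
  r4: data parity 0, sent rp 0 → ok
Recompute each column's even parity and compare to cp:
  c0: data parity 0, sent cp 0 → ok
  c1: data parity 0, sent cp 1 → mismatch
  c2: data parity 1, sent cp 1 → ok
Exactly one row (r0) and one column (c1) fail → the flipped bit is at their intersection.

row 0, column 1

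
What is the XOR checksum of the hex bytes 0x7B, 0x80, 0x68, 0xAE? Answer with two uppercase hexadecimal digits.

XOR the bytes together:
  start with 0x7B
  0x7B ⊕ 0x80 = 0xFB
  0xFB ⊕ 0x68 = 0x93
  0x93 ⊕ 0xAE = 0x3D

3D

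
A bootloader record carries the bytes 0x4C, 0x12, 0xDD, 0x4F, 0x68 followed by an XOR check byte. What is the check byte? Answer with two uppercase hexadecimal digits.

XOR the bytes together:
  start with 0x4C
  0x4C ⊕ 0x12 = 0x5E
  0x5E ⊕ 0xDD = 0x83
  0x83 ⊕ 0x4F = 0xCC
  0xCC ⊕ 0x68 = 0xA4

A4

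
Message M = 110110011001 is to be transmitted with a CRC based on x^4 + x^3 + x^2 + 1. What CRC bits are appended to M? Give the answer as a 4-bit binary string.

Append 4 zeros: 1101100110010000. Divide by 11101 (XOR where the leading bit is 1):
  pos 0: 11011 XOR 11101 = 00110
  pos 2: 11000 XOR 11101 = 00101
  pos 4: 10111 XOR 11101 = 01010
  pos 5: 10100 XOR 11101 = 01001
  pos 6: 10010 XOR 11101 = 01111
  pos 7: 11111 XOR 11101 = 00010
  pos 10: 10000 XOR 11101 = 01101
  pos 11: 11010 XOR 11101 = 00111
Remainder (last 4 bits) = 0111. This is the CRC / FCS.

0111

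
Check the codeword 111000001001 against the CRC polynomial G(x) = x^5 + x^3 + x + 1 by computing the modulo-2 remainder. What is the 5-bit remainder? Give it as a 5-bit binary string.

Modulo-2 division of 111000001001 by 101011:
  pos 0: 111000 XOR 101011 = 010011
  pos 1: 100110 XOR 101011 = 001101
  pos 3: 110101 XOR 101011 = 011110
  pos 4: 111100 XOR 101011 = 010111
  pos 5: 101110 XOR 101011 = 000101
Remainder = 01011 (nonzero — an error is detected).

01011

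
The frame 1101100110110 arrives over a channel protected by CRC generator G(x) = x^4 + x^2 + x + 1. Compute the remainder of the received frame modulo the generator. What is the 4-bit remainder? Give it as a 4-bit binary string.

Modulo-2 division of 1101100110110 by 10111:
  pos 0: 11011 XOR 10111 = 01100
  pos 1: 11000 XOR 10111 = 01111
  pos 2: 11110 XOR 10111 = 01001
  pos 3: 10011 XOR 10111 = 00100
  pos 5: 10010 XOR 10111 = 00101
  pos 7: 10111 XOR 10111 = 00000
Remainder = 0000 (zero — the frame passes the CRC check).

0000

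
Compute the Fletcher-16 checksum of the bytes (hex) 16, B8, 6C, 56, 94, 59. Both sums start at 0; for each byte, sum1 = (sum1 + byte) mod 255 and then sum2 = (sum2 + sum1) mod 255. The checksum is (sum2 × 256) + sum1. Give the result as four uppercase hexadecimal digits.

577F

Running sums (mod 255):
  after byte 0 (16): sum1=22, sum2=22
  after byte 1 (B8): sum1=206, sum2=228
  after byte 2 (6C): sum1=59, sum2=32
  after byte 3 (56): sum1=145, sum2=177
  after byte 4 (94): sum1=38, sum2=215
  after byte 5 (59): sum1=127, sum2=87
Checksum = sum2·256 + sum1 = 87·256 + 127 = 22399 = 0x577F.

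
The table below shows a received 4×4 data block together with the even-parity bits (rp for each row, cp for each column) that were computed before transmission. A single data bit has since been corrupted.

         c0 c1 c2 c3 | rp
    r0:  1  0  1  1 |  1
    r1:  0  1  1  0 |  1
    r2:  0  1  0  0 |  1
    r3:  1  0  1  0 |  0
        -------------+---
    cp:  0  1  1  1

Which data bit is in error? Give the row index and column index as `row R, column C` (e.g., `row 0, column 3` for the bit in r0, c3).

row 1, column 1

Recompute each row's even parity and compare to rp:
  r0: data parity 1, sent rp 1 → ok
  r1: data parity 0, sent rp 1 → mismatch
  r2: data parity 1, sent rp 1 → ok
  r3: data parity 0, sent rp 0 → ok
Recompute each column's even parity and compare to cp:
  c0: data parity 0, sent cp 0 → ok
  c1: data parity 0, sent cp 1 → mismatch
  c2: data parity 1, sent cp 1 → ok
  c3: data parity 1, sent cp 1 → ok
Exactly one row (r1) and one column (c1) fail → the flipped bit is at their intersection.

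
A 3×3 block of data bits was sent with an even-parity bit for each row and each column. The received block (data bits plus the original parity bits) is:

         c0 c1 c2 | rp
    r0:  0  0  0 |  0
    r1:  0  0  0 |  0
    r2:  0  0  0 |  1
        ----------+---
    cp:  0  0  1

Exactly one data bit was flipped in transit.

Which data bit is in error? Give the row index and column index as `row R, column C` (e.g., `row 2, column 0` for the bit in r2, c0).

Recompute each row's even parity and compare to rp:
  r0: data parity 0, sent rp 0 → ok
  r1: data parity 0, sent rp 0 → ok
  r2: data parity 0, sent rp 1 → mismatch
Recompute each column's even parity and compare to cp:
  c0: data parity 0, sent cp 0 → ok
  c1: data parity 0, sent cp 0 → ok
  c2: data parity 0, sent cp 1 → mismatch
Exactly one row (r2) and one column (c2) fail → the flipped bit is at their intersection.

row 2, column 2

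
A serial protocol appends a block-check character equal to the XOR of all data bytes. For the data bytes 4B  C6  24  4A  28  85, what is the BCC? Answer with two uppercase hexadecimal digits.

XOR the bytes together:
  start with 0x4B
  0x4B ⊕ 0xC6 = 0x8D
  0x8D ⊕ 0x24 = 0xA9
  0xA9 ⊕ 0x4A = 0xE3
  0xE3 ⊕ 0x28 = 0xCB
  0xCB ⊕ 0x85 = 0x4E

4E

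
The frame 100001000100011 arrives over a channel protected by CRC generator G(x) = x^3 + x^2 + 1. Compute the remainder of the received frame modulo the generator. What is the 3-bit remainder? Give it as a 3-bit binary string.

101

Modulo-2 division of 100001000100011 by 1101:
  pos 0: 1000 XOR 1101 = 0101
  pos 1: 1010 XOR 1101 = 0111
  pos 2: 1111 XOR 1101 = 0010
  pos 4: 1000 XOR 1101 = 0101
  pos 5: 1010 XOR 1101 = 0111
  pos 6: 1111 XOR 1101 = 0010
  pos 8: 1000 XOR 1101 = 0101
  pos 9: 1010 XOR 1101 = 0111
  pos 10: 1111 XOR 1101 = 0010
Remainder = 101 (nonzero — an error is detected).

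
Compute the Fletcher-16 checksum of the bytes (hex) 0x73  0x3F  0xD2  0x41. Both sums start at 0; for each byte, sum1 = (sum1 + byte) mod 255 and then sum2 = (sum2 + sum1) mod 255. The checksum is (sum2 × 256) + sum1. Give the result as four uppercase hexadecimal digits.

Running sums (mod 255):
  after byte 0 (0x73): sum1=115, sum2=115
  after byte 1 (0x3F): sum1=178, sum2=38
  after byte 2 (0xD2): sum1=133, sum2=171
  after byte 3 (0x41): sum1=198, sum2=114
Checksum = sum2·256 + sum1 = 114·256 + 198 = 29382 = 0x72C6.

72C6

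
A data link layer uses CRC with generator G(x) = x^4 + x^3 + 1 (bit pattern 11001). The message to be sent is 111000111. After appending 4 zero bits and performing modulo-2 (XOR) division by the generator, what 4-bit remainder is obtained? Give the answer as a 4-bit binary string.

Append 4 zeros: 1110001110000. Divide by 11001 (XOR where the leading bit is 1):
  pos 0: 11100 XOR 11001 = 00101
  pos 2: 10101 XOR 11001 = 01100
  pos 3: 11001 XOR 11001 = 00000
  pos 8: 10000 XOR 11001 = 01001
Remainder (last 4 bits) = 1001. This is the CRC / FCS.

1001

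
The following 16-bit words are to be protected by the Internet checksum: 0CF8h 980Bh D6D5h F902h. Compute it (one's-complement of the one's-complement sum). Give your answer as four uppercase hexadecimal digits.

8B23

One's-complement addition (fold any carry out of bit 15 back into bit 0):
  0x0CF8 + 0x980B = 0x0A503
  0xA503 + 0xD6D5 = 0x17BD8 → wrap carry → 0x7BD9
  0x7BD9 + 0xF902 = 0x174DB → wrap carry → 0x74DC
One's-complement sum = 0x74DC.
Checksum = ~0x74DC & 0xFFFF = 0x8B23.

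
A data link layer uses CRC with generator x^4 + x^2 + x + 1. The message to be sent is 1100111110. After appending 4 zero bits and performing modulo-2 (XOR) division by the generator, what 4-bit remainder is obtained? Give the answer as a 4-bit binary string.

0111

Append 4 zeros: 11001111100000. Divide by 10111 (XOR where the leading bit is 1):
  pos 0: 11001 XOR 10111 = 01110
  pos 1: 11101 XOR 10111 = 01010
  pos 2: 10101 XOR 10111 = 00010
  pos 5: 10110 XOR 10111 = 00001
  pos 9: 10000 XOR 10111 = 00111
Remainder (last 4 bits) = 0111. This is the CRC / FCS.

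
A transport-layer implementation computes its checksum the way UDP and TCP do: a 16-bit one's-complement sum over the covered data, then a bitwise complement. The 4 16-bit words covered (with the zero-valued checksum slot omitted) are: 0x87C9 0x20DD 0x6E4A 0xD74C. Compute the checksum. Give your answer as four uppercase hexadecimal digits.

11C2

One's-complement addition (fold any carry out of bit 15 back into bit 0):
  0x87C9 + 0x20DD = 0x0A8A6
  0xA8A6 + 0x6E4A = 0x116F0 → wrap carry → 0x16F1
  0x16F1 + 0xD74C = 0x0EE3D
One's-complement sum = 0xEE3D.
Checksum = ~0xEE3D & 0xFFFF = 0x11C2.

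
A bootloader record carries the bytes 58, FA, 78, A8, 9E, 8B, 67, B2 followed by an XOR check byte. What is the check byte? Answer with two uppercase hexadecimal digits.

B2

XOR the bytes together:
  start with 0x58
  0x58 ⊕ 0xFA = 0xA2
  0xA2 ⊕ 0x78 = 0xDA
  0xDA ⊕ 0xA8 = 0x72
  0x72 ⊕ 0x9E = 0xEC
  0xEC ⊕ 0x8B = 0x67
  0x67 ⊕ 0x67 = 0x00
  0x00 ⊕ 0xB2 = 0xB2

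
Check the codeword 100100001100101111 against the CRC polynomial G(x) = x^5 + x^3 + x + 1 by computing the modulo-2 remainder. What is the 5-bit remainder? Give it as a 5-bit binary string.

00111

Modulo-2 division of 100100001100101111 by 101011:
  pos 0: 100100 XOR 101011 = 001111
  pos 2: 111100 XOR 101011 = 010111
  pos 3: 101111 XOR 101011 = 000100
  pos 6: 100100 XOR 101011 = 001111
  pos 8: 111110 XOR 101011 = 010101
  pos 9: 101011 XOR 101011 = 000000
Remainder = 00111 (nonzero — an error is detected).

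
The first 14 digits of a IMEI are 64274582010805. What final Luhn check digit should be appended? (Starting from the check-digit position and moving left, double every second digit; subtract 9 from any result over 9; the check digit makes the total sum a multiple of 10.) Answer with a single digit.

2

Partial digits right→left: 5 0 8 0 1 0 2 8 5 4 7 2 4 6
Double every second digit counting from the check-digit position (so the 1st, 3rd, 5th, ... of the partial from the right).
  doubled (with −9 where >9): 1 7 2 4 1 5 8 → sum 28
  kept as-is: 0 0 0 8 4 2 6 → sum 20
Total = 28 + 20 = 48.
Check digit = (10 − (48 mod 10)) mod 10 = 2.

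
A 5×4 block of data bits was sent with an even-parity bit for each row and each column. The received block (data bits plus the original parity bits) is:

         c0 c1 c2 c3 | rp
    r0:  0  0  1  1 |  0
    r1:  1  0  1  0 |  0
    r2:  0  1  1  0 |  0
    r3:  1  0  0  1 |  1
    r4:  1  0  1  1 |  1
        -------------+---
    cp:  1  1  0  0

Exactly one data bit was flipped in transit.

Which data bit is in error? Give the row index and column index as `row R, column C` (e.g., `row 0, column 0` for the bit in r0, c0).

row 3, column 3

Recompute each row's even parity and compare to rp:
  r0: data parity 0, sent rp 0 → ok
  r1: data parity 0, sent rp 0 → ok
  r2: data parity 0, sent rp 0 → ok
  r3: data parity 0, sent rp 1 → mismatch
  r4: data parity 1, sent rp 1 → ok
Recompute each column's even parity and compare to cp:
  c0: data parity 1, sent cp 1 → ok
  c1: data parity 1, sent cp 1 → ok
  c2: data parity 0, sent cp 0 → ok
  c3: data parity 1, sent cp 0 → mismatch
Exactly one row (r3) and one column (c3) fail → the flipped bit is at their intersection.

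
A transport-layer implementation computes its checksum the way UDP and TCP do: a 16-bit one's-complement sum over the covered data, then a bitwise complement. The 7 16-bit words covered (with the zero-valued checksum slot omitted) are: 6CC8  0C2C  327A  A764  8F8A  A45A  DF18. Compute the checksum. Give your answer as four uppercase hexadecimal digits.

One's-complement addition (fold any carry out of bit 15 back into bit 0):
  0x6CC8 + 0x0C2C = 0x078F4
  0x78F4 + 0x327A = 0x0AB6E
  0xAB6E + 0xA764 = 0x152D2 → wrap carry → 0x52D3
  0x52D3 + 0x8F8A = 0x0E25D
  0xE25D + 0xA45A = 0x186B7 → wrap carry → 0x86B8
  0x86B8 + 0xDF18 = 0x165D0 → wrap carry → 0x65D1
One's-complement sum = 0x65D1.
Checksum = ~0x65D1 & 0xFFFF = 0x9A2E.

9A2E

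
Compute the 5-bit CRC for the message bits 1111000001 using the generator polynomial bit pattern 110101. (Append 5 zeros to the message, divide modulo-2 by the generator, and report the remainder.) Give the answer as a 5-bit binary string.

Append 5 zeros: 111100000100000. Divide by 110101 (XOR where the leading bit is 1):
  pos 0: 111100 XOR 110101 = 001001
  pos 2: 100100 XOR 110101 = 010001
  pos 3: 100010 XOR 110101 = 010111
  pos 4: 101111 XOR 110101 = 011010
  pos 5: 110100 XOR 110101 = 000001
Remainder (last 5 bits) = 10000. This is the CRC / FCS.

10000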